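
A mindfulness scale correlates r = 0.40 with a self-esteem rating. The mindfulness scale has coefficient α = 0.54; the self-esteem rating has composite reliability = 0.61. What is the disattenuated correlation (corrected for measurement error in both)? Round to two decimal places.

0.70

r_true = r_obs / √(r_xx · r_yy) = 0.40 / √(0.54 × 0.61) = 0.40 / √0.3294 = 0.40 / 0.5739 ≈ 0.70.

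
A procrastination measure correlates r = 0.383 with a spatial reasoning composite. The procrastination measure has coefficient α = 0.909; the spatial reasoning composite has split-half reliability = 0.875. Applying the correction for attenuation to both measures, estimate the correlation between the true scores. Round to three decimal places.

r_true = r_obs / √(r_xx · r_yy) = 0.383 / √(0.909 × 0.875) = 0.383 / √0.795375 = 0.383 / 0.8918 ≈ 0.429.

0.429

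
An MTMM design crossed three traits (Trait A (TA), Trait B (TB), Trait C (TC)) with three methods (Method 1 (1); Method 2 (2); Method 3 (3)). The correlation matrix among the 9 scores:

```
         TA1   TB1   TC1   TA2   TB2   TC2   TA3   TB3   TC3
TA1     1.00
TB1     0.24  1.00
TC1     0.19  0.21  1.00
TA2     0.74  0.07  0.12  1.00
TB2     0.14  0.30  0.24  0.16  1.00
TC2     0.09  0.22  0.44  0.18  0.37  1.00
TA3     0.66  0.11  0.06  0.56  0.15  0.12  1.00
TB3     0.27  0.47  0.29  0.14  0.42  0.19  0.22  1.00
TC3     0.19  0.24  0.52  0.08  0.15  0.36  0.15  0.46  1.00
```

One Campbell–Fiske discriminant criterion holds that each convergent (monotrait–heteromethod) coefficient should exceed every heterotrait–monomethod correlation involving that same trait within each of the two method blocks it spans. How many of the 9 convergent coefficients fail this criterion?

Each convergent coefficient versus the relevant comparison correlations:
TA (methods 1·2): 0.74 vs {0.24, 0.16, 0.19, 0.18} → pass.
TA (methods 1·3): 0.66 vs {0.24, 0.22, 0.19, 0.15} → pass.
TA (methods 2·3): 0.56 vs {0.16, 0.22, 0.18, 0.15} → pass.
TB (methods 1·2): 0.30 vs {0.24, 0.16, 0.21, 0.37} → fail.
TB (methods 1·3): 0.47 vs {0.24, 0.22, 0.21, 0.46} → pass.
TB (methods 2·3): 0.42 vs {0.16, 0.22, 0.37, 0.46} → fail.
TC (methods 1·2): 0.44 vs {0.19, 0.18, 0.21, 0.37} → pass.
TC (methods 1·3): 0.52 vs {0.19, 0.15, 0.21, 0.46} → pass.
TC (methods 2·3): 0.36 vs {0.18, 0.15, 0.37, 0.46} → fail.
3 of 9 fail.

3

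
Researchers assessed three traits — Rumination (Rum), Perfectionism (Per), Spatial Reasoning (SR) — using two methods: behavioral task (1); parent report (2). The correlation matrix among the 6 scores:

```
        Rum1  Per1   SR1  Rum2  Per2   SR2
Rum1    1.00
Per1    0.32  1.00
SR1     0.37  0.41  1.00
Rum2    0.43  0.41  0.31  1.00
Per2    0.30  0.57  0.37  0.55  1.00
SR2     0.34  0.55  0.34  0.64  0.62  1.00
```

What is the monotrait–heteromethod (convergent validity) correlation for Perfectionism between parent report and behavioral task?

0.57

Same trait (Per), different methods: r(Per2, Per1) = 0.57.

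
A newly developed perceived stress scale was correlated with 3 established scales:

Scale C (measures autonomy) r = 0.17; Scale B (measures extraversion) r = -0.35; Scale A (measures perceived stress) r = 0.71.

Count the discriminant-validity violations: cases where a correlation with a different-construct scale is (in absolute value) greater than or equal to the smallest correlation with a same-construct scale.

Convergent (same construct = perceived stress): Scale A.
Smallest convergent = 0.71. Discriminant |r|: 0.17, 0.35; count ≥ 0.71 → 0.

0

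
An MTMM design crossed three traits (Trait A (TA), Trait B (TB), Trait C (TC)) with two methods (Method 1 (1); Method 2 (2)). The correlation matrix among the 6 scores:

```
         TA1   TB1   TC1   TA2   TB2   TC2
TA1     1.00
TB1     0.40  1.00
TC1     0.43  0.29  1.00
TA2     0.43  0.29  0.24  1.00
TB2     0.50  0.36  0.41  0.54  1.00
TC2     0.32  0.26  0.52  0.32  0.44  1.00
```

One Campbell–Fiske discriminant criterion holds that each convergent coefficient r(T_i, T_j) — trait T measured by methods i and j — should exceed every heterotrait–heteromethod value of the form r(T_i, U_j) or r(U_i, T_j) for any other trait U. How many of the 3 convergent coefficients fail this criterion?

Each convergent coefficient versus the relevant comparison correlations:
TA (methods 1·2): 0.43 vs {0.50, 0.29, 0.32, 0.24} → fail.
TB (methods 1·2): 0.36 vs {0.29, 0.50, 0.26, 0.41} → fail.
TC (methods 1·2): 0.52 vs {0.24, 0.32, 0.41, 0.26} → pass.
2 of 3 fail.

2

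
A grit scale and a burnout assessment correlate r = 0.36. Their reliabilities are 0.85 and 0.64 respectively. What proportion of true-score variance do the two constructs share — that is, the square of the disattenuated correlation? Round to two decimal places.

0.24

Disattenuated r = 0.36 / √(0.85 × 0.64) = 0.36 / 0.7376 = 0.4881.
Shared true-score variance = 0.4881² = 0.2382 ≈ 0.24.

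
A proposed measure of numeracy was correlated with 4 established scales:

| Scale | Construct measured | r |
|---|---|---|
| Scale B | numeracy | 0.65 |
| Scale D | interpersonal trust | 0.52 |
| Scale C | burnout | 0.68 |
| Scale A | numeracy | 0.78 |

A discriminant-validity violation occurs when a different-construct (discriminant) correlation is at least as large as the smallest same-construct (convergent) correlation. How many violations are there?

1

Convergent (same construct = numeracy): Scale B, Scale A.
Smallest convergent = 0.65. Discriminant values: 0.52, 0.68; count ≥ 0.65 → 1.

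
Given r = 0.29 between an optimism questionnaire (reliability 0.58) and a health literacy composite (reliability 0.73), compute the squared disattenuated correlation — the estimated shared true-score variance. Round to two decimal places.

0.20

Disattenuated r = 0.29 / √(0.58 × 0.73) = 0.29 / 0.6507 = 0.4457.
Shared true-score variance = 0.4457² = 0.1986 ≈ 0.20.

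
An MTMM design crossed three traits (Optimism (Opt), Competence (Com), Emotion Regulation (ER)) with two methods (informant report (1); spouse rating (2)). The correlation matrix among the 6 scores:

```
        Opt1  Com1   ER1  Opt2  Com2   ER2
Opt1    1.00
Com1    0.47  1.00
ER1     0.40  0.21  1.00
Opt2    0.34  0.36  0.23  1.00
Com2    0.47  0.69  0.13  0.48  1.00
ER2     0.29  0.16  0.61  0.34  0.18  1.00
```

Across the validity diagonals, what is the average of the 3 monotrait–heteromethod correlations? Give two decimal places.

Convergent values: 0.34, 0.69, 0.61; mean = 1.64/3 = 0.55.

0.55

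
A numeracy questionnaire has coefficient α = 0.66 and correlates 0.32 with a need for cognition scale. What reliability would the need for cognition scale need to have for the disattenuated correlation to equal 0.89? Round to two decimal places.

0.20

r_true = r_obs / √(r_xx · r_yy) ⇒ 0.89 = 0.32 / √(0.66 · r_yy).
√(0.66 · r_yy) = 0.32 / 0.89 = 0.3596; 0.66 · r_yy = 0.1293; r_yy = 0.1293 / 0.66 ≈ 0.20.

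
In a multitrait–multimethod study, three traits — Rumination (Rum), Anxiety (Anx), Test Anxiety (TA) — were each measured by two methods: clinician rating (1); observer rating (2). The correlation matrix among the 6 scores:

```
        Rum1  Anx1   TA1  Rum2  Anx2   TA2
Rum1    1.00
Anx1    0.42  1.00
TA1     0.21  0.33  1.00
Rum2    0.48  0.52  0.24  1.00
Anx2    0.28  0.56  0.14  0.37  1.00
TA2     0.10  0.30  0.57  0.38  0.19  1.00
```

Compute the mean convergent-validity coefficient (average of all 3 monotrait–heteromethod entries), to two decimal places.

Convergent values: 0.48, 0.56, 0.57; mean = 1.61/3 = 0.54.

0.54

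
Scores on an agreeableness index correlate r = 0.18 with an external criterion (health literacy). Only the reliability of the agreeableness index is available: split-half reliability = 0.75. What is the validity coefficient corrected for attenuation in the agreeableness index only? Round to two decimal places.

0.21

Single correction: r_c = r_obs / √r_xx = 0.18 / √0.75 = 0.18 / 0.8660 ≈ 0.21.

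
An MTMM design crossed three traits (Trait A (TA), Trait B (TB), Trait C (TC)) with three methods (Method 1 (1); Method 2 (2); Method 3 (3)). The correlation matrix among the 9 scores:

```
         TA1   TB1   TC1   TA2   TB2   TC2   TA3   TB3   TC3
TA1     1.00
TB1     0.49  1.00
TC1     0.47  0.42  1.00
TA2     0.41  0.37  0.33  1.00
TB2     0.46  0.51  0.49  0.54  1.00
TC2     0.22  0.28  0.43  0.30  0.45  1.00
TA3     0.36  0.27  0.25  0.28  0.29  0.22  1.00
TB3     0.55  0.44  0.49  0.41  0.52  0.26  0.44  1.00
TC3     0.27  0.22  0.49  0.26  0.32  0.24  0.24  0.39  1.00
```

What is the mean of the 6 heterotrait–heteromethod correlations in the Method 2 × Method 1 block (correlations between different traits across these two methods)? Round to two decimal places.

HTHM values (method 2 × method 1): 0.37, 0.33, 0.46, 0.49, 0.22, 0.28; mean = 2.15/6 = 0.36.

0.36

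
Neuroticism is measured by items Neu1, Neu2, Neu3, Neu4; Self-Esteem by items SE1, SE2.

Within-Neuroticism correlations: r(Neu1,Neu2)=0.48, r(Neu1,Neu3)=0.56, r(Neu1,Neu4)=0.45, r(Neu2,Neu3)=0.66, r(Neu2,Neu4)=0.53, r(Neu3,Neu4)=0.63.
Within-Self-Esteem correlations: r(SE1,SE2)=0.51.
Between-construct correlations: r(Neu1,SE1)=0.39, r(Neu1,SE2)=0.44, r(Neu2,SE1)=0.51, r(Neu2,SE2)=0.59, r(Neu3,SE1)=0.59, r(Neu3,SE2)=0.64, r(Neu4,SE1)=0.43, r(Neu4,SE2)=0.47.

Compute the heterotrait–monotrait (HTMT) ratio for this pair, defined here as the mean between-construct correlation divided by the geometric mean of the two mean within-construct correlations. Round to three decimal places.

0.957

Between-construct mean = 4.06/8 = 0.5075.
Mean within-Neu = 3.31/6 = 0.5517; mean within-SE = 0.51/1 = 0.5100.
Geometric mean = √(0.5517 × 0.5100) = 0.5304.
HTMT = 0.5075 / 0.5304 = 0.957.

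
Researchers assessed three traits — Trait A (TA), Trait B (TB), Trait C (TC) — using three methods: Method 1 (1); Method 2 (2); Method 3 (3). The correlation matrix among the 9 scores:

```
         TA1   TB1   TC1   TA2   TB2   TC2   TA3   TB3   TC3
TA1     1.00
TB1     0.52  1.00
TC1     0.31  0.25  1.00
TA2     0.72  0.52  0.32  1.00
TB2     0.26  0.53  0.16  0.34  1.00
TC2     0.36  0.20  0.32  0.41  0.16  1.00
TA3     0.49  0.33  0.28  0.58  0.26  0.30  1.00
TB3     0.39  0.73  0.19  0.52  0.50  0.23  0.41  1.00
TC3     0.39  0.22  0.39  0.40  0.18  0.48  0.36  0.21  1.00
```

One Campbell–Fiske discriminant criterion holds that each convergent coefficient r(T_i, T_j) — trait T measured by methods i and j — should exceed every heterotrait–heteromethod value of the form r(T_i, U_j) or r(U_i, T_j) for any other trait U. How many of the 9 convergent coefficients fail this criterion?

Each convergent coefficient versus the relevant comparison correlations:
TA (methods 1·2): 0.72 vs {0.26, 0.52, 0.36, 0.32} → pass.
TA (methods 1·3): 0.49 vs {0.39, 0.33, 0.39, 0.28} → pass.
TA (methods 2·3): 0.58 vs {0.52, 0.26, 0.40, 0.30} → pass.
TB (methods 1·2): 0.53 vs {0.52, 0.26, 0.20, 0.16} → pass.
TB (methods 1·3): 0.73 vs {0.33, 0.39, 0.22, 0.19} → pass.
TB (methods 2·3): 0.50 vs {0.26, 0.52, 0.18, 0.23} → fail.
TC (methods 1·2): 0.32 vs {0.32, 0.36, 0.16, 0.20} → fail.
TC (methods 1·3): 0.39 vs {0.28, 0.39, 0.19, 0.22} → fail.
TC (methods 2·3): 0.48 vs {0.30, 0.40, 0.23, 0.18} → pass.
3 of 9 fail.

3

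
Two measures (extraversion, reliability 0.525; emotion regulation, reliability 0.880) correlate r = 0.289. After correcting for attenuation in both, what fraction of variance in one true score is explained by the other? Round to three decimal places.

Disattenuated r = 0.289 / √(0.525 × 0.880) = 0.289 / 0.6797 = 0.4252.
Shared true-score variance = 0.4252² = 0.1808 ≈ 0.181.

0.181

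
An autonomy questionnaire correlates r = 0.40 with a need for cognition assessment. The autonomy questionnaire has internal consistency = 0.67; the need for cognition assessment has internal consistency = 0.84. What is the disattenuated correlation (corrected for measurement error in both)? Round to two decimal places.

r_true = r_obs / √(r_xx · r_yy) = 0.40 / √(0.67 × 0.84) = 0.40 / √0.5628 = 0.40 / 0.7502 ≈ 0.53.

0.53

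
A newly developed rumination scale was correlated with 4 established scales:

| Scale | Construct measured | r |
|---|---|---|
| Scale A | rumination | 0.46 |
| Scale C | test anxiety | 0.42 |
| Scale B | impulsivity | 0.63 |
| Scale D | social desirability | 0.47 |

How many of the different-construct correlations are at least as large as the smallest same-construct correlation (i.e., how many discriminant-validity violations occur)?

Convergent (same construct = rumination): Scale A.
Smallest convergent = 0.46. Discriminant values: 0.42, 0.63, 0.47; count ≥ 0.46 → 2.

2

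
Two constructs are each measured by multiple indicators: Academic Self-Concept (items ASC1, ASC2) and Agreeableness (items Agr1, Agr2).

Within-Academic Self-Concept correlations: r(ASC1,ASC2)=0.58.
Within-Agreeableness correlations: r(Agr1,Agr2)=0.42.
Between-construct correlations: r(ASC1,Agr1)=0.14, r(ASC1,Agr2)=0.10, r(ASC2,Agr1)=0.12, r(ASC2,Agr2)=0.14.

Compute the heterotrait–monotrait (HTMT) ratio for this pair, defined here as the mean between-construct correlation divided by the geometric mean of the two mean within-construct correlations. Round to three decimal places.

0.253

Mean between = 0.50/4 = 0.1250.
Mean within-ASC = 0.58/1 = 0.5800; mean within-Agr = 0.42/1 = 0.4200.
Geometric mean = √(0.5800 × 0.4200) = 0.4936.
HTMT = 0.1250 / 0.4936 = 0.253.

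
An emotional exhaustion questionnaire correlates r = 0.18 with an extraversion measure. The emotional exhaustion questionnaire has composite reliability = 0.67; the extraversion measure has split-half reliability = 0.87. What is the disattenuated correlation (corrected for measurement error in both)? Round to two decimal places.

0.24

r_true = r_obs / √(r_xx · r_yy) = 0.18 / √(0.67 × 0.87) = 0.18 / √0.5829 = 0.18 / 0.7635 ≈ 0.24.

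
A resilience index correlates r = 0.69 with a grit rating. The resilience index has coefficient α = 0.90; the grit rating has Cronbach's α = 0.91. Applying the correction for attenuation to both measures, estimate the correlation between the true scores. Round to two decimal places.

0.76

r_true = r_obs / √(r_xx · r_yy) = 0.69 / √(0.90 × 0.91) = 0.69 / √0.8190 = 0.69 / 0.9050 ≈ 0.76.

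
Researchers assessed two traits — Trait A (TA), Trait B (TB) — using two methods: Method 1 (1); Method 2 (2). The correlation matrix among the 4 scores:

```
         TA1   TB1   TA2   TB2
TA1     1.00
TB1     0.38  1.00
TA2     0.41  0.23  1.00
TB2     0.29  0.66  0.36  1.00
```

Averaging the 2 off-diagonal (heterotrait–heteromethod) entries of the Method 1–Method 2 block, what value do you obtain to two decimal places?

0.26

HTHM values (method 1 × method 2): 0.29, 0.23; mean = 0.52/2 = 0.26.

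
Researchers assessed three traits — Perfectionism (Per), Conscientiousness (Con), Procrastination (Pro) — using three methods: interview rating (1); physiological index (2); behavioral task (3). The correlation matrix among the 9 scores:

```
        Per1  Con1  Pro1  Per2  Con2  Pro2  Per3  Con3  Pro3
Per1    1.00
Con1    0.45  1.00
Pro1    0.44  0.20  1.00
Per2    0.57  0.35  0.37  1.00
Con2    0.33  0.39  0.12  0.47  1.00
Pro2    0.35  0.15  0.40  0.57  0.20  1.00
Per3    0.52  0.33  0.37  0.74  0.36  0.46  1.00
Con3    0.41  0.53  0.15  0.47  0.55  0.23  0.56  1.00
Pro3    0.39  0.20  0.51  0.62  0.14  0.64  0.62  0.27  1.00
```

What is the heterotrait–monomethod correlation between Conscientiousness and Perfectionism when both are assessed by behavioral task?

0.56

Different traits, same method: r(Con3, Per3) = 0.56.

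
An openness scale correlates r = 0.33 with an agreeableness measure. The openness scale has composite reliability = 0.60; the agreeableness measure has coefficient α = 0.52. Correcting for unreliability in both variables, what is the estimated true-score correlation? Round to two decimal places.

r_true = r_obs / √(r_xx · r_yy) = 0.33 / √(0.60 × 0.52) = 0.33 / √0.3120 = 0.33 / 0.5586 ≈ 0.59.

0.59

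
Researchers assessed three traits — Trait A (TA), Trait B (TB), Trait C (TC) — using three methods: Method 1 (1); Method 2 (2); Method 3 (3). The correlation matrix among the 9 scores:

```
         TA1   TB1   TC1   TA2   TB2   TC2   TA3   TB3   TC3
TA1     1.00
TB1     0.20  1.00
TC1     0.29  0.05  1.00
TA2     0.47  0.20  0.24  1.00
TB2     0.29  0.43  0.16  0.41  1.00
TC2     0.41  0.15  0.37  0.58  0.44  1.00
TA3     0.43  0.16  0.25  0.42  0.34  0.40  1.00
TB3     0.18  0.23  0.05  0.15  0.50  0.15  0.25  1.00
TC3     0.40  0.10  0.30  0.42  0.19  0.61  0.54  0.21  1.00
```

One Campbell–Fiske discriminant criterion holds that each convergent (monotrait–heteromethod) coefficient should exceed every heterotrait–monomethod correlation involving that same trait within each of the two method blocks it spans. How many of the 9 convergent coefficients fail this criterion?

Each convergent coefficient versus the relevant comparison correlations:
TA (methods 1·2): 0.47 vs {0.20, 0.41, 0.29, 0.58} → fail.
TA (methods 1·3): 0.43 vs {0.20, 0.25, 0.29, 0.54} → fail.
TA (methods 2·3): 0.42 vs {0.41, 0.25, 0.58, 0.54} → fail.
TB (methods 1·2): 0.43 vs {0.20, 0.41, 0.05, 0.44} → fail.
TB (methods 1·3): 0.23 vs {0.20, 0.25, 0.05, 0.21} → fail.
TB (methods 2·3): 0.50 vs {0.41, 0.25, 0.44, 0.21} → pass.
TC (methods 1·2): 0.37 vs {0.29, 0.58, 0.05, 0.44} → fail.
TC (methods 1·3): 0.30 vs {0.29, 0.54, 0.05, 0.21} → fail.
TC (methods 2·3): 0.61 vs {0.58, 0.54, 0.44, 0.21} → pass.
7 of 9 fail.

7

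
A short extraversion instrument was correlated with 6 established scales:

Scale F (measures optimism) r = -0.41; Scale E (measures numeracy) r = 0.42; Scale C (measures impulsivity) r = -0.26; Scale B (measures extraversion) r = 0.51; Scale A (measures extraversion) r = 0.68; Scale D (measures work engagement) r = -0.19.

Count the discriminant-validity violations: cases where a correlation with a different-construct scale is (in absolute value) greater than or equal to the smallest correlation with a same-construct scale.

0

Convergent (same construct = extraversion): Scale B, Scale A.
Smallest convergent = 0.51. Discriminant |r|: 0.41, 0.42, 0.26, 0.19; count ≥ 0.51 → 0.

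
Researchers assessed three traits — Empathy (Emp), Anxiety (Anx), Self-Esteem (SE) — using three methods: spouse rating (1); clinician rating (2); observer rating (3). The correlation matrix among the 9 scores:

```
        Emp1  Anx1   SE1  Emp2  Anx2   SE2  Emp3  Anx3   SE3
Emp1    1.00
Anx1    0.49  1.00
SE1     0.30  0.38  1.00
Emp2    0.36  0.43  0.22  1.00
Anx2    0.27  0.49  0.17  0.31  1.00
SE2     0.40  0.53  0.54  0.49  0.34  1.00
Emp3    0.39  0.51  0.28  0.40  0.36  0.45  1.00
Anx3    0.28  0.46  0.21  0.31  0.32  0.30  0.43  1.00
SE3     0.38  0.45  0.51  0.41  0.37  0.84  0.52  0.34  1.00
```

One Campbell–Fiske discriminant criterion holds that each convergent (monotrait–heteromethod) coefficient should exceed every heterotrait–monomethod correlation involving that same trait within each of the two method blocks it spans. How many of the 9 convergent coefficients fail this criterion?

Convergent coefficients and their comparison sets:
Emp (methods 1·2): 0.36 vs {0.49, 0.31, 0.30, 0.49} → fail.
Emp (methods 1·3): 0.39 vs {0.49, 0.43, 0.30, 0.52} → fail.
Emp (methods 2·3): 0.40 vs {0.31, 0.43, 0.49, 0.52} → fail.
Anx (methods 1·2): 0.49 vs {0.49, 0.31, 0.38, 0.34} → fail.
Anx (methods 1·3): 0.46 vs {0.49, 0.43, 0.38, 0.34} → fail.
Anx (methods 2·3): 0.32 vs {0.31, 0.43, 0.34, 0.34} → fail.
SE (methods 1·2): 0.54 vs {0.30, 0.49, 0.38, 0.34} → pass.
SE (methods 1·3): 0.51 vs {0.30, 0.52, 0.38, 0.34} → fail.
SE (methods 2·3): 0.84 vs {0.49, 0.52, 0.34, 0.34} → pass.
7 of 9 fail.

7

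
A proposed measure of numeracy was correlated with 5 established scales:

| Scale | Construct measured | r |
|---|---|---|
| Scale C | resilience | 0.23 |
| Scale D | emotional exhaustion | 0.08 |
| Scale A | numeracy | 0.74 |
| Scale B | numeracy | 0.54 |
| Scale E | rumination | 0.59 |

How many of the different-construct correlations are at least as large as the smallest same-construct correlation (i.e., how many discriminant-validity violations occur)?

1

Convergent (same construct = numeracy): Scale A, Scale B.
Smallest convergent = 0.54. Discriminant values: 0.23, 0.08, 0.59; count ≥ 0.54 → 1.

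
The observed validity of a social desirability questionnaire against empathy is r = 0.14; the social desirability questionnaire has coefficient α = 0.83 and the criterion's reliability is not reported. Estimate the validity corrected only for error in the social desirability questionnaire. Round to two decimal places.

0.15

Single correction: r_c = r_obs / √r_xx = 0.14 / √0.83 = 0.14 / 0.9110 ≈ 0.15.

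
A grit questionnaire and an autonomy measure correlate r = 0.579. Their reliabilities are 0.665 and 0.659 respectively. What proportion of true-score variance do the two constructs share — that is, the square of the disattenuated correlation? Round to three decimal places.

Disattenuated r = 0.579 / √(0.665 × 0.659) = 0.579 / 0.6620 = 0.8746.
Shared true-score variance = 0.8746² = 0.7649 ≈ 0.765.

0.765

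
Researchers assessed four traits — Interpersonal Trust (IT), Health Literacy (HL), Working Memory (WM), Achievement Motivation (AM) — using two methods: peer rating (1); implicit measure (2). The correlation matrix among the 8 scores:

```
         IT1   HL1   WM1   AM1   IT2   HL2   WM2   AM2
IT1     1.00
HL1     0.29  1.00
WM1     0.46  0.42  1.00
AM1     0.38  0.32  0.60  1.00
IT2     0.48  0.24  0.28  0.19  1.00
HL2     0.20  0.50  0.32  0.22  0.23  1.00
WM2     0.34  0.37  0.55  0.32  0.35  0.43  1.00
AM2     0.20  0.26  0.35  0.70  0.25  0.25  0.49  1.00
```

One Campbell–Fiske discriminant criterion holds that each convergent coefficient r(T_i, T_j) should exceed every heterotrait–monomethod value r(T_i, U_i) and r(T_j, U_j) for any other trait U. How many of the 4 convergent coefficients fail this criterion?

1

Convergent coefficients and their comparison sets:
IT (methods 1·2): 0.48 vs {0.29, 0.23, 0.46, 0.35, 0.38, 0.25} → pass.
HL (methods 1·2): 0.50 vs {0.29, 0.23, 0.42, 0.43, 0.32, 0.25} → pass.
WM (methods 1·2): 0.55 vs {0.46, 0.35, 0.42, 0.43, 0.60, 0.49} → fail.
AM (methods 1·2): 0.70 vs {0.38, 0.25, 0.32, 0.25, 0.60, 0.49} → pass.
1 of 4 fail.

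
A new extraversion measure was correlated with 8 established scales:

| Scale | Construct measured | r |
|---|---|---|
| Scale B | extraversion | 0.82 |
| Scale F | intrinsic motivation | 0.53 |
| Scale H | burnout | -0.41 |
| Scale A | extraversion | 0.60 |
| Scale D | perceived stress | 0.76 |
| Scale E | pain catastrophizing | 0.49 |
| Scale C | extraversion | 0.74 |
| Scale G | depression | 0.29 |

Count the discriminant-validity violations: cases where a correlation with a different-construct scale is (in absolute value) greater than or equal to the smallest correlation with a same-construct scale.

1

Convergent (same construct = extraversion): Scale B, Scale A, Scale C.
Smallest convergent = 0.60. Discriminant |r|: 0.53, 0.41, 0.76, 0.49, 0.29; count ≥ 0.60 → 1.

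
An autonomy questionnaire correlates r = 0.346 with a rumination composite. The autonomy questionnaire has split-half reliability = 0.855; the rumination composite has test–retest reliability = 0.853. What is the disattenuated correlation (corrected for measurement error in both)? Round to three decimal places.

r_true = r_obs / √(r_xx · r_yy) = 0.346 / √(0.855 × 0.853) = 0.346 / √0.729315 = 0.346 / 0.8540 ≈ 0.405.

0.405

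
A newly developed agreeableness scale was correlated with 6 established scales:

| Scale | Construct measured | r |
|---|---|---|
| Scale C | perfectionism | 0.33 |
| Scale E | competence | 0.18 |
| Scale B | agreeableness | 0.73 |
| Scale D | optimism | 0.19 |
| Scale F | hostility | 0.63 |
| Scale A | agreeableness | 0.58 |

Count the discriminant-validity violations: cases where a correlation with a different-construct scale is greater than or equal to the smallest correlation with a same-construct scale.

Convergent (same construct = agreeableness): Scale B, Scale A.
Smallest convergent = 0.58. Discriminant values: 0.33, 0.18, 0.19, 0.63; count ≥ 0.58 → 1.

1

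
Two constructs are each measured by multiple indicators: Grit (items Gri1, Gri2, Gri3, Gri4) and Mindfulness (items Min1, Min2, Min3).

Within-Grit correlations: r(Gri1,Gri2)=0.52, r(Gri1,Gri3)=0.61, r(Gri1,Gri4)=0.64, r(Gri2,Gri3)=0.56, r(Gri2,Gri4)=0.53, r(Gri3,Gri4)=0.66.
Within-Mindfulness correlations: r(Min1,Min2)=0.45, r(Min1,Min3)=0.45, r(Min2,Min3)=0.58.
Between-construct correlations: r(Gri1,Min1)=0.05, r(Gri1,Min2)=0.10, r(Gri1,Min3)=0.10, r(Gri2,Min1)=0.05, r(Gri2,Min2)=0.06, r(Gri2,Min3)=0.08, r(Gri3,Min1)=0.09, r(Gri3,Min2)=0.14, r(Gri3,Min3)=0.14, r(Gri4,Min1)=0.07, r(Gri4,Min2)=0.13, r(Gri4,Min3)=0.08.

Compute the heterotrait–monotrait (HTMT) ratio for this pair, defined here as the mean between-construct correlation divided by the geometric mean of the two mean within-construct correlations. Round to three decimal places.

0.169

Mean heterotrait r = 1.09/12 = 0.0908.
Mean within-Gri = 3.52/6 = 0.5867; mean within-Min = 1.48/3 = 0.4933.
Geometric mean = √(0.5867 × 0.4933) = 0.5380.
HTMT = 0.0908 / 0.5380 = 0.169.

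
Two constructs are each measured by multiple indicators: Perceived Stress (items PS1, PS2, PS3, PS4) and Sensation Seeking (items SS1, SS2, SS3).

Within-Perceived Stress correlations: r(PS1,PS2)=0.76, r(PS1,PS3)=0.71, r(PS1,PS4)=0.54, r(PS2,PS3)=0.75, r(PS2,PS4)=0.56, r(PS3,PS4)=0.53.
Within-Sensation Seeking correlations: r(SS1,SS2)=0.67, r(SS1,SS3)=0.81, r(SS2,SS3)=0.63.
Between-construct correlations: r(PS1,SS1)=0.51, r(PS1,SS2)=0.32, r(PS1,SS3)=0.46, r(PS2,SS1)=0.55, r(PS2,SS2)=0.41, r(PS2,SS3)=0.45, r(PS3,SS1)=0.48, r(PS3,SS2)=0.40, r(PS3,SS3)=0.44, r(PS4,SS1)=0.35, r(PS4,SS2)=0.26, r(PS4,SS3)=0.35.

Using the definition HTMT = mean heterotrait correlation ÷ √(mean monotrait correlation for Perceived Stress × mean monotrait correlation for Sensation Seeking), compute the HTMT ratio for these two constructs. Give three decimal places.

0.618

Mean heterotrait r = 4.98/12 = 0.4150.
Mean within-PS = 3.85/6 = 0.6417; mean within-SS = 2.11/3 = 0.7033.
Geometric mean = √(0.6417 × 0.7033) = 0.6718.
HTMT = 0.4150 / 0.6718 = 0.618.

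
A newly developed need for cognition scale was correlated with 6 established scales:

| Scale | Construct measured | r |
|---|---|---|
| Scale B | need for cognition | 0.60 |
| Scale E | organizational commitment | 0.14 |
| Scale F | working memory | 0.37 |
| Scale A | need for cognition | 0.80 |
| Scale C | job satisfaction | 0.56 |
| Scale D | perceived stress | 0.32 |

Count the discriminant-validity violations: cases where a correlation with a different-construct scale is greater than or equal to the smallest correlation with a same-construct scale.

0

Convergent (same construct = need for cognition): Scale B, Scale A.
Smallest convergent = 0.60. Discriminant values: 0.14, 0.37, 0.56, 0.32; count ≥ 0.60 → 0.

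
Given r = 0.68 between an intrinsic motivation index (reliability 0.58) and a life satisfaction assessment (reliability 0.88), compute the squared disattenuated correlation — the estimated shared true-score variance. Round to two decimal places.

Disattenuated r = 0.68 / √(0.58 × 0.88) = 0.68 / 0.7144 = 0.9518.
Shared true-score variance = 0.9518² = 0.9059 ≈ 0.91.

0.91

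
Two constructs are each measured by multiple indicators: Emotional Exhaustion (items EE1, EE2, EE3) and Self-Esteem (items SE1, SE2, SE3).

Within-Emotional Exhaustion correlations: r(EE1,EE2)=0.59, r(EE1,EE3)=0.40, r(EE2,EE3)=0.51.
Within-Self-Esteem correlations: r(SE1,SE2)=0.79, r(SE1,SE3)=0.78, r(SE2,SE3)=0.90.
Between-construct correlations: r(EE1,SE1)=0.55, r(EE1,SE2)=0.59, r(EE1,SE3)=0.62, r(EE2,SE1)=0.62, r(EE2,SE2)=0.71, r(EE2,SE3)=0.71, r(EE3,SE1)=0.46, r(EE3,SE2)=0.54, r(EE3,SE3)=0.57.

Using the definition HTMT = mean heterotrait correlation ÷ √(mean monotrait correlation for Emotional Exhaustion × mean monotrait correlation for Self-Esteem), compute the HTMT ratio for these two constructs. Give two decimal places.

Mean heterotrait r = 5.37/9 = 0.5967.
Mean within-EE = 1.50/3 = 0.5000; mean within-SE = 2.47/3 = 0.8233.
Geometric mean = √(0.5000 × 0.8233) = 0.6416.
HTMT = 0.5967 / 0.6416 = 0.93.

0.93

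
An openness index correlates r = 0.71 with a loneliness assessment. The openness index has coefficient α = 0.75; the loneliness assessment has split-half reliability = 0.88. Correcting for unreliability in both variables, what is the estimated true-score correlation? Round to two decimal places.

0.87

r_true = r_obs / √(r_xx · r_yy) = 0.71 / √(0.75 × 0.88) = 0.71 / √0.6600 = 0.71 / 0.8124 ≈ 0.87.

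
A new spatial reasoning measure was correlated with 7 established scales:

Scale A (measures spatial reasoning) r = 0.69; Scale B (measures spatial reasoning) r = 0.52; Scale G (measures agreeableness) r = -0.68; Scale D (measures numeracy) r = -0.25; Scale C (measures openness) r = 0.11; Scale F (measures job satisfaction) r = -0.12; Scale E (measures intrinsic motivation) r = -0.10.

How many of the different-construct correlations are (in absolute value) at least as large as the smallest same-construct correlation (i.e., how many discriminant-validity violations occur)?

1

Convergent (same construct = spatial reasoning): Scale A, Scale B.
Smallest convergent = 0.52. Discriminant |r|: 0.68, 0.25, 0.11, 0.12, 0.10; count ≥ 0.52 → 1.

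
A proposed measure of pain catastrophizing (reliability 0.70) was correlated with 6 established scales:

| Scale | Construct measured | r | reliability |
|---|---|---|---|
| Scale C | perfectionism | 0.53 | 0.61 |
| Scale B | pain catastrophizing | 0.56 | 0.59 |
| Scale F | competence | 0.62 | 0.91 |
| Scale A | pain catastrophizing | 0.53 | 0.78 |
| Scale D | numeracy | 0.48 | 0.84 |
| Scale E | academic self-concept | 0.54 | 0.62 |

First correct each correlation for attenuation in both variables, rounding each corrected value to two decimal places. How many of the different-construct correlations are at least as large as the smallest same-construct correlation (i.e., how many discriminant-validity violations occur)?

Disattenuated r (r / √(r_scale · r_new)):
  Scale C (disc): 0.53 / √(0.61·0.70) = 0.81
  Scale B (conv): 0.56 / √(0.59·0.70) = 0.87
  Scale F (disc): 0.62 / √(0.91·0.70) = 0.78
  Scale A (conv): 0.53 / √(0.78·0.70) = 0.72
  Scale D (disc): 0.48 / √(0.84·0.70) = 0.63
  Scale E (disc): 0.54 / √(0.62·0.70) = 0.82
Smallest convergent = 0.72. Discriminant values: 0.81, 0.78, 0.63, 0.82; count ≥ 0.72 → 3.

3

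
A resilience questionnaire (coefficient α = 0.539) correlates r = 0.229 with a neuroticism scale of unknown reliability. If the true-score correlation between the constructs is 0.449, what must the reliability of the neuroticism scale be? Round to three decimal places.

0.483

r_true = r_obs / √(r_xx · r_yy) ⇒ 0.449 = 0.229 / √(0.539 · r_yy).
√(0.539 · r_yy) = 0.229 / 0.449 = 0.5100; 0.539 · r_yy = 0.2601; r_yy = 0.2601 / 0.539 ≈ 0.483.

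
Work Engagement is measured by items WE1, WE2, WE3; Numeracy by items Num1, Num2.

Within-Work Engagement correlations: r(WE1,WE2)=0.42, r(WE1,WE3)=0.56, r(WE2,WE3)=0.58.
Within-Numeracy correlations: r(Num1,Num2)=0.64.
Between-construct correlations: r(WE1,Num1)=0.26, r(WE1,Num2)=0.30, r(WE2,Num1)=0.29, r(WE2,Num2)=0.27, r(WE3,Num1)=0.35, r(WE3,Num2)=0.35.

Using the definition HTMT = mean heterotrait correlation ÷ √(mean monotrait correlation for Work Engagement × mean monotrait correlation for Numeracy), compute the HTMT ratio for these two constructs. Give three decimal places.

0.526

Mean between = 1.82/6 = 0.3033.
Mean within-WE = 1.56/3 = 0.5200; mean within-Num = 0.64/1 = 0.6400.
Geometric mean = √(0.5200 × 0.6400) = 0.5769.
HTMT = 0.3033 / 0.5769 = 0.526.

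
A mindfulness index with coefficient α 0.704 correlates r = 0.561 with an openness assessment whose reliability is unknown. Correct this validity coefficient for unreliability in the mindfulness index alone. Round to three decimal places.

Single correction: r_c = r_obs / √r_xx = 0.561 / √0.704 = 0.561 / 0.8390 ≈ 0.669.

0.669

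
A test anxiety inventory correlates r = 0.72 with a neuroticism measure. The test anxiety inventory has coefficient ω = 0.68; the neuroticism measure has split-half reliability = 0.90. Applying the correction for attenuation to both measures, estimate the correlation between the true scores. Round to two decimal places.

0.92

r_true = r_obs / √(r_xx · r_yy) = 0.72 / √(0.68 × 0.90) = 0.72 / √0.6120 = 0.72 / 0.7823 ≈ 0.92.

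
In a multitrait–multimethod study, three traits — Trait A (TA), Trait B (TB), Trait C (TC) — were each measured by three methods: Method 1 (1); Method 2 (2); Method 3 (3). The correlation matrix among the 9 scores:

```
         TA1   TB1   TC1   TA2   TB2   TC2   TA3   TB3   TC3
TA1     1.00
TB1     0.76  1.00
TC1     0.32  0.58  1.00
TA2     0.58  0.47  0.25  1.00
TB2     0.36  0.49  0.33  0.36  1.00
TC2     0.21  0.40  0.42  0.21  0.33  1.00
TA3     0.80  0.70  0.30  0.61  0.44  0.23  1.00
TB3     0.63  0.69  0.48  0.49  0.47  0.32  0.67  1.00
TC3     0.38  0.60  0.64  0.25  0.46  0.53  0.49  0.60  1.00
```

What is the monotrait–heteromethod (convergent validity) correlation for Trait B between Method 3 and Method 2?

Same trait (TB), different methods: r(TB3, TB2) = 0.47.

0.47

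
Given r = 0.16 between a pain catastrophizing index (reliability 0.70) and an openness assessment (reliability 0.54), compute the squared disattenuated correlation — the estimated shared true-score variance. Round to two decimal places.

0.07

Disattenuated r = 0.16 / √(0.70 × 0.54) = 0.16 / 0.6148 = 0.2602.
Shared true-score variance = 0.2602² = 0.0677 ≈ 0.07.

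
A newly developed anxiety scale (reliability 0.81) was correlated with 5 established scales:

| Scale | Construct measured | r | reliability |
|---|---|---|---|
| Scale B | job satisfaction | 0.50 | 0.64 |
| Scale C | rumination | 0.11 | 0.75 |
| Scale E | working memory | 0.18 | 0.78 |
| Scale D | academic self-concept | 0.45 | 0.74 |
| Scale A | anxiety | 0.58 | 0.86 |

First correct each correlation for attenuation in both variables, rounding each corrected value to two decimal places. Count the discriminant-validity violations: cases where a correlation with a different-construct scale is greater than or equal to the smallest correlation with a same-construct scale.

Disattenuated r (r / √(r_scale · r_new)):
  Scale B (disc): 0.50 / √(0.64·0.81) = 0.69
  Scale C (disc): 0.11 / √(0.75·0.81) = 0.14
  Scale E (disc): 0.18 / √(0.78·0.81) = 0.23
  Scale D (disc): 0.45 / √(0.74·0.81) = 0.58
  Scale A (conv): 0.58 / √(0.86·0.81) = 0.69
Smallest convergent = 0.69. Discriminant values: 0.69, 0.14, 0.23, 0.58; count ≥ 0.69 → 1.

1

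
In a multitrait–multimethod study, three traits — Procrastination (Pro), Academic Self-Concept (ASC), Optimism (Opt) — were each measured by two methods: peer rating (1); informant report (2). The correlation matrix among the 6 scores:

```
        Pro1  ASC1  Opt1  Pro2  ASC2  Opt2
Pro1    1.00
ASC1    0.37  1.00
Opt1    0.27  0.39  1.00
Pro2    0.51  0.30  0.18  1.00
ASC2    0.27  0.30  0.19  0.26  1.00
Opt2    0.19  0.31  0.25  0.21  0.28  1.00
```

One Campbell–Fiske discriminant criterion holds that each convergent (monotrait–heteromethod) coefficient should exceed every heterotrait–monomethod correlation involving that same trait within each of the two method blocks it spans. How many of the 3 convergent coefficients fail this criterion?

Each convergent coefficient versus the relevant comparison correlations:
Pro (methods 1·2): 0.51 vs {0.37, 0.26, 0.27, 0.21} → pass.
ASC (methods 1·2): 0.30 vs {0.37, 0.26, 0.39, 0.28} → fail.
Opt (methods 1·2): 0.25 vs {0.27, 0.21, 0.39, 0.28} → fail.
2 of 3 fail.

2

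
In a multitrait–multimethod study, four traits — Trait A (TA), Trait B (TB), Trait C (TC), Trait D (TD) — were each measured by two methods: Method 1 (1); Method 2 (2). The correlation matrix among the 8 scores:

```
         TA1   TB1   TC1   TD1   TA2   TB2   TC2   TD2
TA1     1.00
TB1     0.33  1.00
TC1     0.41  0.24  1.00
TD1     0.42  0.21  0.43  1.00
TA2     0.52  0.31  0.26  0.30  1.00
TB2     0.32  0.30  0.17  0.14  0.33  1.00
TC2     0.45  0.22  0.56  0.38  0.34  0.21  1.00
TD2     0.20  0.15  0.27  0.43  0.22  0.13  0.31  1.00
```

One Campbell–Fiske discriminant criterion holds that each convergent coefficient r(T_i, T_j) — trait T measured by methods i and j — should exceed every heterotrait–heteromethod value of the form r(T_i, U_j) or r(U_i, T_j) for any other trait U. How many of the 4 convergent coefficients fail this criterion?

Checking each validity diagonal entry against its comparison values:
TA (methods 1·2): 0.52 vs {0.32, 0.31, 0.45, 0.26, 0.20, 0.30} → pass.
TB (methods 1·2): 0.30 vs {0.31, 0.32, 0.22, 0.17, 0.15, 0.14} → fail.
TC (methods 1·2): 0.56 vs {0.26, 0.45, 0.17, 0.22, 0.27, 0.38} → pass.
TD (methods 1·2): 0.43 vs {0.30, 0.20, 0.14, 0.15, 0.38, 0.27} → pass.
1 of 4 fail.

1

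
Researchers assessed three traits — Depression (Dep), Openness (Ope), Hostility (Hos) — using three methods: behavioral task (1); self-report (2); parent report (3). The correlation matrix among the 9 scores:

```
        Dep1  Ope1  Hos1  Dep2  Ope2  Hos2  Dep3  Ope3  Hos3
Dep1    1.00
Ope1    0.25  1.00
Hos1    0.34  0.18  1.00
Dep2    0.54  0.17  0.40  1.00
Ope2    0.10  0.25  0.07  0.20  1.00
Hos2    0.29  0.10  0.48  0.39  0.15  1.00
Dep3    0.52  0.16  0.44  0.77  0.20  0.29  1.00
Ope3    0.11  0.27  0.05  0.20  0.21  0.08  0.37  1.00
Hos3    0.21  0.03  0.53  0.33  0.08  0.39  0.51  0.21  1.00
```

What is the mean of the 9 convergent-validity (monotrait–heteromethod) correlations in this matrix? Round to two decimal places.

Convergent values: 0.54, 0.52, 0.77, 0.25, 0.27, 0.21, 0.48, 0.53, 0.39; mean = 3.96/9 = 0.44.

0.44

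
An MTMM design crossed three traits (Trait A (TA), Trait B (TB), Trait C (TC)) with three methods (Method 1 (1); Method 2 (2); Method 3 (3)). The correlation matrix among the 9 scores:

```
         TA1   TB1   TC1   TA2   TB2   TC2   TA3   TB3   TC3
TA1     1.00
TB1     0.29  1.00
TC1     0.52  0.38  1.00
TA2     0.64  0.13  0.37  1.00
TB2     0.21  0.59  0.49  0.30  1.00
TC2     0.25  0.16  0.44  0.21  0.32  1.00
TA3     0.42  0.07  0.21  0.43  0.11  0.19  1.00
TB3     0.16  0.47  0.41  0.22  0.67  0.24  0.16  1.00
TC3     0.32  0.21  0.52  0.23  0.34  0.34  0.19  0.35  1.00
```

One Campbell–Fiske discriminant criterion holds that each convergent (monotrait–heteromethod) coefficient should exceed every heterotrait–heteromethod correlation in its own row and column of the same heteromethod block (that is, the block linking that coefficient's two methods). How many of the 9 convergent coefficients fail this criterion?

2

Checking each validity diagonal entry against its comparison values:
TA (methods 1·2): 0.64 vs {0.21, 0.13, 0.25, 0.37} → pass.
TA (methods 1·3): 0.42 vs {0.16, 0.07, 0.32, 0.21} → pass.
TA (methods 2·3): 0.43 vs {0.22, 0.11, 0.23, 0.19} → pass.
TB (methods 1·2): 0.59 vs {0.13, 0.21, 0.16, 0.49} → pass.
TB (methods 1·3): 0.47 vs {0.07, 0.16, 0.21, 0.41} → pass.
TB (methods 2·3): 0.67 vs {0.11, 0.22, 0.34, 0.24} → pass.
TC (methods 1·2): 0.44 vs {0.37, 0.25, 0.49, 0.16} → fail.
TC (methods 1·3): 0.52 vs {0.21, 0.32, 0.41, 0.21} → pass.
TC (methods 2·3): 0.34 vs {0.19, 0.23, 0.24, 0.34} → fail.
2 of 9 fail.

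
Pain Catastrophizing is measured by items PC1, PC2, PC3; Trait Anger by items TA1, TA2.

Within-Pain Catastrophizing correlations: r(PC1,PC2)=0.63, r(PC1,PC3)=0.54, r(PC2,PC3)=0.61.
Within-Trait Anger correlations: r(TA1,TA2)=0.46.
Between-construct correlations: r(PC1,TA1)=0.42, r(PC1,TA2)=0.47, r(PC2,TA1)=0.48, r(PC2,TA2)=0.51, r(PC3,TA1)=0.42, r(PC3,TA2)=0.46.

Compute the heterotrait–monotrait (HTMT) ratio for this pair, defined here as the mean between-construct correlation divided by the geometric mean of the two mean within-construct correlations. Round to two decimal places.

Between-construct mean = 2.76/6 = 0.4600.
Mean within-PC = 1.78/3 = 0.5933; mean within-TA = 0.46/1 = 0.4600.
Geometric mean = √(0.5933 × 0.4600) = 0.5224.
HTMT = 0.4600 / 0.5224 = 0.88.

0.88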